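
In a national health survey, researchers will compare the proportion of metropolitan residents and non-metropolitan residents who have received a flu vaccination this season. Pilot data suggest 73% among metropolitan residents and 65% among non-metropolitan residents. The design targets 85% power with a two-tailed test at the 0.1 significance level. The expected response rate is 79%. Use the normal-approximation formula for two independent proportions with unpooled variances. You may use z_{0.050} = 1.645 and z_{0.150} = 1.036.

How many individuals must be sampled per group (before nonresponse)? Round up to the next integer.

n = (z_{α/2} + z_β)² · [p₁(1−p₁) + p₂(1−p₂)] / (p₁ − p₂)²
  = (1.645 + 1.036)² · (0.73·0.27 + 0.65·0.35) / (0.08)²
  = (2.681)² · (0.1971 + 0.2275) / 0.0064
  = 7.1878 · 0.4246 / 0.0064
  = 476.86
Adjust for 79% response: 476.86 / 0.79 = 603.62.
Round up → n = 604 per group.

n = 604 per group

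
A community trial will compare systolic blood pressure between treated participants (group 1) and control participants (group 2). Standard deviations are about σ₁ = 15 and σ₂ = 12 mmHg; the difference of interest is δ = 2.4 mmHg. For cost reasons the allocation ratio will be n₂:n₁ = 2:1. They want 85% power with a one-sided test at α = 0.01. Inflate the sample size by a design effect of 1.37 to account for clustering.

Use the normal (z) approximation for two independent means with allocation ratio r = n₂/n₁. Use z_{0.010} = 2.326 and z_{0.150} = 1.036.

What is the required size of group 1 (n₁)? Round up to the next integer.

n₁ = 799

n₁ = (z_α + z_β)² · (σ₁² + σ₂²/r) / δ²
   = (2.326 + 1.036)² · (15² + 12²/2) / 2.4²
   = 11.3030 · (225 + 72) / 5.76
   = 11.3030 · 297 / 5.76
   = 582.81
Design effect: 1.37 × 582.81 = 798.45.
Round up → n₁ = 799; n₂ = r·n₁ = 2 × 799 = 1598.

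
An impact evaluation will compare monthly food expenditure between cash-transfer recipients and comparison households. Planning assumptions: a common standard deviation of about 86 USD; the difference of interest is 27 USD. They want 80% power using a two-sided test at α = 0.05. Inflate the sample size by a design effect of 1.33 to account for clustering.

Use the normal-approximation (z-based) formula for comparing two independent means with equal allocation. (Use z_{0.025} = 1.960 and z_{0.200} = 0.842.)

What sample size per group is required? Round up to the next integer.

n = 212 per group

n = (z_{α/2} + z_β)² · (σ₁² + σ₂²) / δ²
  = (1.960 + 0.842)² · (2·86² = 14792) / 27²
  = 7.8512 · 14792 / 729
  = 159.31
Design effect: 1.33 × 159.31 = 211.88.
Round up → n = 212 per group.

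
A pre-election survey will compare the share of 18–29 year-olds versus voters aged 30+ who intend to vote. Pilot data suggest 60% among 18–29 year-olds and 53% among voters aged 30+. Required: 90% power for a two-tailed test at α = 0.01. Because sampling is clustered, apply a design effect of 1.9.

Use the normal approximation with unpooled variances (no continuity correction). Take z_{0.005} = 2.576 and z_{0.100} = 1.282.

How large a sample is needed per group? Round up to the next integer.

n = (z_{α/2} + z_β)² · [p₁(1−p₁) + p₂(1−p₂)] / (p₁ − p₂)²
  = (2.576 + 1.282)² · (0.60·0.40 + 0.53·0.47) / (0.07)²
  = (3.858)² · (0.2400 + 0.2491) / 0.0049
  = 14.8842 · 0.4891 / 0.0049
  = 1485.68
Design effect: 1.9 × 1485.68 = 2822.80.
Round up → n = 2823 per group.

n = 2823 per group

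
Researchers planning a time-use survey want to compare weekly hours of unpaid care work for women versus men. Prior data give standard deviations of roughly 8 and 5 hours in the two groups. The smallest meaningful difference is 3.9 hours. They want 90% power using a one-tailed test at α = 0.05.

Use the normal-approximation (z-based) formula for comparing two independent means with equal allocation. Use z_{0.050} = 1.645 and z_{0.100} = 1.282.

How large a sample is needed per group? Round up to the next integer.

n = 51 per group

n = (z_α + z_β)² · (σ₁² + σ₂²) / δ²
  = (1.645 + 1.282)² · (8² + 5² = 89) / 3.9²
  = 8.5673 · 89 / 15.21
  = 50.13
Round up → n = 51 per group.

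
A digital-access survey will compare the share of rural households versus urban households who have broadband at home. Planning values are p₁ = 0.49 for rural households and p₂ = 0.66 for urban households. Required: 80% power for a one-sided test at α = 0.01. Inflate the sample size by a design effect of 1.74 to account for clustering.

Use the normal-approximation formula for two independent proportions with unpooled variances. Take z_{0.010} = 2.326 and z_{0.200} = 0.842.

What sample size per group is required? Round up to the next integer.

n = 287 per group

n = (z_α + z_β)² · [p₁(1−p₁) + p₂(1−p₂)] / (p₁ − p₂)²
  = (2.326 + 0.842)² · (0.49·0.51 + 0.66·0.34) / (-0.17)²
  = (3.168)² · (0.2499 + 0.2244) / 0.0289
  = 10.0362 · 0.4743 / 0.0289
  = 164.71
Design effect: 1.74 × 164.71 = 286.60.
Round up → n = 287 per group.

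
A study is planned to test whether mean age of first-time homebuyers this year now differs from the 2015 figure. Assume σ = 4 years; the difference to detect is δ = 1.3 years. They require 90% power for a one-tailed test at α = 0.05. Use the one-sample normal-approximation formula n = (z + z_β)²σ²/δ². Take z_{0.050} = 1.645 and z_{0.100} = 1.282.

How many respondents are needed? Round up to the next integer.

n = 82

n = (z_α + z_β)² · σ² / δ²
  = (1.645 + 1.282)² · 4² / 1.3²
  = 8.5673 · 16 / 1.69
  = 81.11
Round up → n = 82.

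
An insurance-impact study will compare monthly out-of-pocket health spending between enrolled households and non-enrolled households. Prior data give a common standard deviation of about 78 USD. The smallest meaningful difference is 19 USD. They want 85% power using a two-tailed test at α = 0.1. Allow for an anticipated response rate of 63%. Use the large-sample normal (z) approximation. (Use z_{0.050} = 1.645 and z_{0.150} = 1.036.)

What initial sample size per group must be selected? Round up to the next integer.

n = 385 per group

n = (z_{α/2} + z_β)² · (σ₁² + σ₂²) / δ²
  = (1.645 + 1.036)² · (2·78² = 12168) / 19²
  = 7.1878 · 12168 / 361
  = 242.27
Adjust for 63% response: 242.27 / 0.63 = 384.56.
Round up → n = 385 per group.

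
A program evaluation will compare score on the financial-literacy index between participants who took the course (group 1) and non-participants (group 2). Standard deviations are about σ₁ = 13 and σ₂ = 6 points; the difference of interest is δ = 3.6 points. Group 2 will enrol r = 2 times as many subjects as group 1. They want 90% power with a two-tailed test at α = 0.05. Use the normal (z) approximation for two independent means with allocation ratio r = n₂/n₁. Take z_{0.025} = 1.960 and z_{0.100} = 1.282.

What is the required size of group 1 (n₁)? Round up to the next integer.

n₁ = 152

n₁ = (z_{α/2} + z_β)² · (σ₁² + σ₂²/r) / δ²
   = (1.960 + 1.282)² · (13² + 6²/2) / 3.6²
   = 10.5106 · (169 + 18) / 12.96
   = 10.5106 · 187 / 12.96
   = 151.66
Round up → n₁ = 152; n₂ = r·n₁ = 2 × 152 = 304.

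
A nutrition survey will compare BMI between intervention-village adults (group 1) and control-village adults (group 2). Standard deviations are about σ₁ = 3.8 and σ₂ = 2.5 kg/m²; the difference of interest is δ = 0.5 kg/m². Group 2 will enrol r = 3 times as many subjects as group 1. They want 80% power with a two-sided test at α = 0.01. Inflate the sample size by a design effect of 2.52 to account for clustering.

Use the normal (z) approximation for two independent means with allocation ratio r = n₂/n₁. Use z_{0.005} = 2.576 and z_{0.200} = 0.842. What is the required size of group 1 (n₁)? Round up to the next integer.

n₁ = (z_{α/2} + z_β)² · (σ₁² + σ₂²/r) / δ²
   = (2.576 + 0.842)² · (3.8² + 2.5²/3) / 0.5²
   = 11.6827 · (14.44 + 2.0833) / 0.25
   = 11.6827 · 16.5233 / 0.25
   = 772.15
Design effect: 2.52 × 772.15 = 1945.82.
Round up → n₁ = 1946; n₂ = r·n₁ = 3 × 1946 = 5838.

n₁ = 1946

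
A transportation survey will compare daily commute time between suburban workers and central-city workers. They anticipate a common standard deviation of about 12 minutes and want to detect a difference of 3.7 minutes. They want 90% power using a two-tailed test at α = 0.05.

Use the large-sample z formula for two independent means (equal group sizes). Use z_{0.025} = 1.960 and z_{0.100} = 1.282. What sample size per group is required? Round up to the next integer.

n = (z_{α/2} + z_β)² · (σ₁² + σ₂²) / δ²
  = (1.960 + 1.282)² · (2·12² = 288) / 3.7²
  = 10.5106 · 288 / 13.69
  = 221.11
Round up → n = 222 per group.

n = 222 per group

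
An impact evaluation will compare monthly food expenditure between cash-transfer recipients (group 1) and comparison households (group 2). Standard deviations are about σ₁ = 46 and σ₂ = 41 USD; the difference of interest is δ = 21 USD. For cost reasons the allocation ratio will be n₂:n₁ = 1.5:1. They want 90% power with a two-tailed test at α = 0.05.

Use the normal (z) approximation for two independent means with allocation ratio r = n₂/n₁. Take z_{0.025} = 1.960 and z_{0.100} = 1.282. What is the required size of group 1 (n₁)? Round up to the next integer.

n₁ = (z_{α/2} + z_β)² · (σ₁² + σ₂²/r) / δ²
   = (1.960 + 1.282)² · (46² + 41²/1.5) / 21²
   = 10.5106 · (2116 + 1120.7) / 441
   = 10.5106 · 3236.7 / 441
   = 77.14
Round up → n₁ = 78; n₂ = r·n₁ = 1.5 × 78 = 117.

n₁ = 78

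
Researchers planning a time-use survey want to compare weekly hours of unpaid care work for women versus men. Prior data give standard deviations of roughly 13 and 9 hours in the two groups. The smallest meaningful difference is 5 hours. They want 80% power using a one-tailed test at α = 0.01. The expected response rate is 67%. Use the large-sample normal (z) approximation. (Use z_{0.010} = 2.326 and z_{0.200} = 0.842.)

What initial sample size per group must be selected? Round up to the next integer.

n = 150 per group

n = (z_α + z_β)² · (σ₁² + σ₂²) / δ²
  = (2.326 + 0.842)² · (13² + 9² = 250) / 5²
  = 10.0362 · 250 / 25
  = 100.36
Adjust for 67% response: 100.36 / 0.67 = 149.79.
Round up → n = 150 per group.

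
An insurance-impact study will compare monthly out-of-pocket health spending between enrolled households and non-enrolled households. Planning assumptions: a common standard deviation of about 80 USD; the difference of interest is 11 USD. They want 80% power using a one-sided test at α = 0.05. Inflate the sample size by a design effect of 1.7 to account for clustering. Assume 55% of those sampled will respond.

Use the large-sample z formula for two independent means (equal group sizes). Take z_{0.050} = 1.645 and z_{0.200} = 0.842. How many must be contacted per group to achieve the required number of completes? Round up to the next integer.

n = (z_α + z_β)² · (σ₁² + σ₂²) / δ²
  = (1.645 + 0.842)² · (2·80² = 12800) / 11²
  = 6.1852 · 12800 / 121
  = 654.30
Design effect: 1.7 × 654.30 = 1112.31.
Adjust for 55% response: 1112.31 / 0.55 = 2022.38.
Round up → n = 2023 per group.

n = 2023 per group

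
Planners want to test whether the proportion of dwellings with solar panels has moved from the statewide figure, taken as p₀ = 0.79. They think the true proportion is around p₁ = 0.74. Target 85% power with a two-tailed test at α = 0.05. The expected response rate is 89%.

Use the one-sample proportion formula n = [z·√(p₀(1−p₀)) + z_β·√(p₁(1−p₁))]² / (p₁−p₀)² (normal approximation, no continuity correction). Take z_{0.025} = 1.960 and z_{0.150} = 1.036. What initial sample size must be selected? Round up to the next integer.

n = [z_{α/2}·√(p₀q₀) + z_β·√(p₁q₁)]² / (p₁ − p₀)²
  = [1.960·√(0.79·0.21) + 1.036·√(0.74·0.26)]² / (-0.05)²
  = [1.960·0.4073 + 1.036·0.4386]² / 0.0025
  = [1.2527]² / 0.0025
  = 627.75
Adjust for 89% response: 627.75 / 0.89 = 705.34.
Round up → n = 706.

n = 706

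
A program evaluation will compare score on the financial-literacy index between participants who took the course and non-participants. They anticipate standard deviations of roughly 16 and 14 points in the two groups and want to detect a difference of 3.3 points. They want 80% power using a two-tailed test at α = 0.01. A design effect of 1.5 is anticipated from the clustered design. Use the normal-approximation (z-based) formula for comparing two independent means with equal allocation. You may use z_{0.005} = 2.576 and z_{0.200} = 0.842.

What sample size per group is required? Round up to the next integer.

n = 728 per group

n = (z_{α/2} + z_β)² · (σ₁² + σ₂²) / δ²
  = (2.576 + 0.842)² · (16² + 14² = 452) / 3.3²
  = 11.6827 · 452 / 10.89
  = 484.90
Design effect: 1.5 × 484.90 = 727.35.
Round up → n = 728 per group.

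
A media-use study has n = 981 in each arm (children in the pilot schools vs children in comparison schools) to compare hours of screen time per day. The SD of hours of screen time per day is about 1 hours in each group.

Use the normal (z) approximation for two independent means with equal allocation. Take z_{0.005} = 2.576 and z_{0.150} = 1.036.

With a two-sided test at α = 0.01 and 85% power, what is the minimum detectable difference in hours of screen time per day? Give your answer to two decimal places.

Minimum detectable difference ≈ 0.16 hours

δ = (z_{α/2} + z_β) · √((σ₁²+σ₂²)/n)
  = (2.576 + 1.036) · √(2/981)
  = 3.612 · √0.00204
  = 3.612 · 0.0452
  = 0.1631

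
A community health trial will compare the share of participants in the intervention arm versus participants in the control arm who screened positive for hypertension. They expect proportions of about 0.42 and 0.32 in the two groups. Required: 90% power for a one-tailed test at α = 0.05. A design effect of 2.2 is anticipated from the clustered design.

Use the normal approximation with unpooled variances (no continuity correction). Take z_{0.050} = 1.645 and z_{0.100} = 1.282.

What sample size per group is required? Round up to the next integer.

n = 870 per group

n = (z_α + z_β)² · [p₁(1−p₁) + p₂(1−p₂)] / (p₁ − p₂)²
  = (1.645 + 1.282)² · (0.42·0.58 + 0.32·0.68) / (0.10)²
  = (2.927)² · (0.2436 + 0.2176) / 0.0100
  = 8.5673 · 0.4612 / 0.0100
  = 395.13
Design effect: 2.2 × 395.13 = 869.28.
Round up → n = 870 per group.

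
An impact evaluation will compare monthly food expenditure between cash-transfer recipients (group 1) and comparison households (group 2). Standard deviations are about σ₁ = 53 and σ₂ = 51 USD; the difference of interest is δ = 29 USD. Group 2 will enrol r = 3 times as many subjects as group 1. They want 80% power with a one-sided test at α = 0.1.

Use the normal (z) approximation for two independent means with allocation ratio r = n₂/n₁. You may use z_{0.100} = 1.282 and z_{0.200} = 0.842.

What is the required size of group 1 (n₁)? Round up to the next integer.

n₁ = (z_α + z_β)² · (σ₁² + σ₂²/r) / δ²
   = (1.282 + 0.842)² · (53² + 51²/3) / 29²
   = 4.5114 · (2809 + 867) / 841
   = 4.5114 · 3676 / 841
   = 19.72
Round up → n₁ = 20; n₂ = r·n₁ = 3 × 20 = 60.

n₁ = 20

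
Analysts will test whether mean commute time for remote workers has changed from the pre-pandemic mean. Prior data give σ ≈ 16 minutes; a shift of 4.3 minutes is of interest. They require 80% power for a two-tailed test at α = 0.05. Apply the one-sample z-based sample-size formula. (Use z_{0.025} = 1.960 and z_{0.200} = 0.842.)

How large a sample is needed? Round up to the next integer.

n = (z_{α/2} + z_β)² · σ² / δ²
  = (1.960 + 0.842)² · 16² / 4.3²
  = 7.8512 · 256 / 18.49
  = 108.70
Round up → n = 109.

n = 109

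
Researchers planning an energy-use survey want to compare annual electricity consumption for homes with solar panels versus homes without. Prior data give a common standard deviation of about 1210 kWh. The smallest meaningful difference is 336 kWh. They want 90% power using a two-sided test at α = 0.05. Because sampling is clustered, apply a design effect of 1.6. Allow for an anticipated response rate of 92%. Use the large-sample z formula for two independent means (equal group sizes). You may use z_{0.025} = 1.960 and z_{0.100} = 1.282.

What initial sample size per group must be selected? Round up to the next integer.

n = (z_{α/2} + z_β)² · (σ₁² + σ₂²) / δ²
  = (1.960 + 1.282)² · (2·1210² = 2928200) / 336²
  = 10.5106 · 2928200 / 112896
  = 272.61
Design effect: 1.6 × 272.61 = 436.18.
Adjust for 92% response: 436.18 / 0.92 = 474.11.
Round up → n = 475 per group.

n = 475 per group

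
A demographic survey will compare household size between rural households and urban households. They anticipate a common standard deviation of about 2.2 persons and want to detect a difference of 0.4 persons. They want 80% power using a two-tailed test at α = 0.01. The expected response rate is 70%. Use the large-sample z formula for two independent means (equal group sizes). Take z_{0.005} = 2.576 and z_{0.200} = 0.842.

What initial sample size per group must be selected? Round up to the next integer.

n = (z_{α/2} + z_β)² · (σ₁² + σ₂²) / δ²
  = (2.576 + 0.842)² · (2·2.2² = 9.68) / 0.4²
  = 11.6827 · 9.68 / 0.16
  = 706.80
Adjust for 70% response: 706.80 / 0.70 = 1009.72.
Round up → n = 1010 per group.

n = 1010 per group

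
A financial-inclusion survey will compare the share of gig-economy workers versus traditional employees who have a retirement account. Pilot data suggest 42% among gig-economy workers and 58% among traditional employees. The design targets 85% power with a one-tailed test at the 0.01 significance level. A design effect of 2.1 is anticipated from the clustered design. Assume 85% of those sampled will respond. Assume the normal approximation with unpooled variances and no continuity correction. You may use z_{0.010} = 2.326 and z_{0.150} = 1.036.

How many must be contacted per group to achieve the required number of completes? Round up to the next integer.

n = (z_α + z_β)² · [p₁(1−p₁) + p₂(1−p₂)] / (p₁ − p₂)²
  = (2.326 + 1.036)² · (0.42·0.58 + 0.58·0.42) / (-0.16)²
  = (3.362)² · (0.2436 + 0.2436) / 0.0256
  = 11.3030 · 0.4872 / 0.0256
  = 215.11
Design effect: 2.1 × 215.11 = 451.73.
Adjust for 85% response: 451.73 / 0.85 = 531.45.
Round up → n = 532 per group.

n = 532 per group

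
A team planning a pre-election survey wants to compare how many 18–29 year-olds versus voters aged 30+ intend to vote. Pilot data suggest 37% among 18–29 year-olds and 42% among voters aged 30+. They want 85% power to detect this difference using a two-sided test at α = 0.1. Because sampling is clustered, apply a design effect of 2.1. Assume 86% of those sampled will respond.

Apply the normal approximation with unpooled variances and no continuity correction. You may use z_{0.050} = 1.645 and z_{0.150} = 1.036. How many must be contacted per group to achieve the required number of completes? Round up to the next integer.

n = 3347 per group

n = (z_{α/2} + z_β)² · [p₁(1−p₁) + p₂(1−p₂)] / (p₁ − p₂)²
  = (1.645 + 1.036)² · (0.37·0.63 + 0.42·0.58) / (-0.05)²
  = (2.681)² · (0.2331 + 0.2436) / 0.0025
  = 7.1878 · 0.4767 / 0.0025
  = 1370.56
Design effect: 2.1 × 1370.56 = 2878.18.
Adjust for 86% response: 2878.18 / 0.86 = 3346.72.
Round up → n = 3347 per group.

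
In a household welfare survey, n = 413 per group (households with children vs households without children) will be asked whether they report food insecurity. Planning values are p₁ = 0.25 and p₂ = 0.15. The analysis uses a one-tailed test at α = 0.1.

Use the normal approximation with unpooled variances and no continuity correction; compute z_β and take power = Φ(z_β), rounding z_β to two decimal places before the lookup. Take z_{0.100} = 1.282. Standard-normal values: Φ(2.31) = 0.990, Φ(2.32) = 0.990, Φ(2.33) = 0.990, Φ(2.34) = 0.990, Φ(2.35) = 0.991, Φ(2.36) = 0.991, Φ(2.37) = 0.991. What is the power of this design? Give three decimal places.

Power ≈ 0.990

z_β = |p₁−p₂|·√(n/[p₁q₁+p₂q₂]) − z_α
    = 0.10 · √(413/0.3150) − 1.282
    = 0.10 · 36.2093 − 1.282
    = 3.6209 − 1.282 = 2.3389 → 2.34
Power = Φ(2.34) = 0.990.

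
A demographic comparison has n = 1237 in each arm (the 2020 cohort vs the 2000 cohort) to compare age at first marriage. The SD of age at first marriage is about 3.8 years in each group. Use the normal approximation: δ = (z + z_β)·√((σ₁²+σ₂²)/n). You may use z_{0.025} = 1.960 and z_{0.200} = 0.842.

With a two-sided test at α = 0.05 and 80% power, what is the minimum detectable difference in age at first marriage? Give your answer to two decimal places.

δ = (z_{α/2} + z_β) · √((σ₁²+σ₂²)/n)
  = (1.960 + 0.842) · √(28.88/1237)
  = 2.802 · √0.02335
  = 2.802 · 0.1528
  = 0.4281

Minimum detectable difference ≈ 0.43 years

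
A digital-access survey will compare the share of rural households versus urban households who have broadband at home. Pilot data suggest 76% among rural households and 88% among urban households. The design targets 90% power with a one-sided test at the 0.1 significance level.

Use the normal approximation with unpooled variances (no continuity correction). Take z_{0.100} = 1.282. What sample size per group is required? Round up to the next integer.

n = 132 per group

n = (z_α + z_β)² · [p₁(1−p₁) + p₂(1−p₂)] / (p₁ − p₂)²
  = (1.282 + 1.282)² · (0.76·0.24 + 0.88·0.12) / (-0.12)²
  = (2.564)² · (0.1824 + 0.1056) / 0.0144
  = 6.5741 · 0.2880 / 0.0144
  = 131.48
Round up → n = 132 per group.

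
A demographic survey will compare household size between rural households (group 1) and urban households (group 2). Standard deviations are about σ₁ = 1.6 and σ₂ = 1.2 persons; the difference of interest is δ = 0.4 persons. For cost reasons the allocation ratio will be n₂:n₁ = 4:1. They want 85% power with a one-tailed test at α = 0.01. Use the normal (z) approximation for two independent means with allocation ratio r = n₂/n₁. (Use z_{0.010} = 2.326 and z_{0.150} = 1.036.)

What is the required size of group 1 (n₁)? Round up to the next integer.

n₁ = (z_α + z_β)² · (σ₁² + σ₂²/r) / δ²
   = (2.326 + 1.036)² · (1.6² + 1.2²/4) / 0.4²
   = 11.3030 · (2.56 + 0.36) / 0.16
   = 11.3030 · 2.92 / 0.16
   = 206.28
Round up → n₁ = 207; n₂ = r·n₁ = 4 × 207 = 828.

n₁ = 207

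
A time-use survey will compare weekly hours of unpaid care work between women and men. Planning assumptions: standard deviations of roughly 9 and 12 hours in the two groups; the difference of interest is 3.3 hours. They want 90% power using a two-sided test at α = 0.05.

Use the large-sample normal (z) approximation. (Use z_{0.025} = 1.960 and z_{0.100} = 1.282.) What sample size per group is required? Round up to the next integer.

n = (z_{α/2} + z_β)² · (σ₁² + σ₂²) / δ²
  = (1.960 + 1.282)² · (9² + 12² = 225) / 3.3²
  = 10.5106 · 225 / 10.89
  = 217.16
Round up → n = 218 per group.

n = 218 per group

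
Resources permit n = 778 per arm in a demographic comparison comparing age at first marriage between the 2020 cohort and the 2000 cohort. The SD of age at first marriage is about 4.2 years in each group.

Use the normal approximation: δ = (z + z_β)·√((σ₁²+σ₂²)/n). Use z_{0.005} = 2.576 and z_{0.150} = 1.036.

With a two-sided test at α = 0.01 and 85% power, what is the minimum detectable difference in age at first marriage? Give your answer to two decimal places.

Minimum detectable difference ≈ 0.77 years

δ = (z_{α/2} + z_β) · √((σ₁²+σ₂²)/n)
  = (2.576 + 1.036) · √(35.28/778)
  = 3.612 · √0.04535
  = 3.612 · 0.2129
  = 0.7692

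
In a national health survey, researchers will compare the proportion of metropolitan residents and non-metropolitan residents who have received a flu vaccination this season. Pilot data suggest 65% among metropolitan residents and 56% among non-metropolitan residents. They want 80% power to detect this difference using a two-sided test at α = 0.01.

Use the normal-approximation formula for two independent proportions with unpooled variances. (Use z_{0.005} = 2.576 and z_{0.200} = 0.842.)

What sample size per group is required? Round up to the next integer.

n = (z_{α/2} + z_β)² · [p₁(1−p₁) + p₂(1−p₂)] / (p₁ − p₂)²
  = (2.576 + 0.842)² · (0.65·0.35 + 0.56·0.44) / (0.09)²
  = (3.418)² · (0.2275 + 0.2464) / 0.0081
  = 11.6827 · 0.4739 / 0.0081
  = 683.51
Round up → n = 684 per group.

n = 684 per group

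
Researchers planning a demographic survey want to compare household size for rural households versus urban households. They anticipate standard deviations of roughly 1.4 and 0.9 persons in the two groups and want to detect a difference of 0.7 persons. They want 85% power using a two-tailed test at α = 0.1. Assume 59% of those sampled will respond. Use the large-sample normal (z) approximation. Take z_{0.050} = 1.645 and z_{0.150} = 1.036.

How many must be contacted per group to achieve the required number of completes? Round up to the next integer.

n = (z_{α/2} + z_β)² · (σ₁² + σ₂²) / δ²
  = (1.645 + 1.036)² · (1.4² + 0.9² = 2.77) / 0.7²
  = 7.1878 · 2.77 / 0.49
  = 40.63
Adjust for 59% response: 40.63 / 0.59 = 68.87.
Round up → n = 69 per group.

n = 69 per group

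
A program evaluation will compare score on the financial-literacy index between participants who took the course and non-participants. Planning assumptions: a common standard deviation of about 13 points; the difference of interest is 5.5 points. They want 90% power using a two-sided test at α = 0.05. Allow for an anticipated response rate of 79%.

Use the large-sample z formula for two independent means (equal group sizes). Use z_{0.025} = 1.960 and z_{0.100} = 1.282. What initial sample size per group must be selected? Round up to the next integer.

n = 149 per group

n = (z_{α/2} + z_β)² · (σ₁² + σ₂²) / δ²
  = (1.960 + 1.282)² · (2·13² = 338) / 5.5²
  = 10.5106 · 338 / 30.25
  = 117.44
Adjust for 79% response: 117.44 / 0.79 = 148.66.
Round up → n = 149 per group.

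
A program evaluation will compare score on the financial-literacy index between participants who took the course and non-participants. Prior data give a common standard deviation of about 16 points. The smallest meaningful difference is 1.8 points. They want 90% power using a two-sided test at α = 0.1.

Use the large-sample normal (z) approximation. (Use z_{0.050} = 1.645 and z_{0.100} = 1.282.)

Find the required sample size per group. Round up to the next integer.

n = 1354 per group

n = (z_{α/2} + z_β)² · (σ₁² + σ₂²) / δ²
  = (1.645 + 1.282)² · (2·16² = 512) / 1.8²
  = 8.5673 · 512 / 3.24
  = 1353.85
Round up → n = 1354 per group.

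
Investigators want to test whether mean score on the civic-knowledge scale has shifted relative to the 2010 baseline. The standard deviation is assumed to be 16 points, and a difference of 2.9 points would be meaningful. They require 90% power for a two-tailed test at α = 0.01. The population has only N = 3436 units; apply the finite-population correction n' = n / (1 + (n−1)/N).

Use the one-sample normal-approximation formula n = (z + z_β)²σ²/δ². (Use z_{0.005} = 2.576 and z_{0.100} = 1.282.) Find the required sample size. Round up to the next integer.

n = (z_{α/2} + z_β)² · σ² / δ²
  = (2.576 + 1.282)² · 16² / 2.9²
  = 14.8842 · 256 / 8.41
  = 453.07
Finite-population correction (N = 3436): 453.07 / (1 + (453.07 − 1)/3436) = 400.39.
Round up → n = 401.

n = 401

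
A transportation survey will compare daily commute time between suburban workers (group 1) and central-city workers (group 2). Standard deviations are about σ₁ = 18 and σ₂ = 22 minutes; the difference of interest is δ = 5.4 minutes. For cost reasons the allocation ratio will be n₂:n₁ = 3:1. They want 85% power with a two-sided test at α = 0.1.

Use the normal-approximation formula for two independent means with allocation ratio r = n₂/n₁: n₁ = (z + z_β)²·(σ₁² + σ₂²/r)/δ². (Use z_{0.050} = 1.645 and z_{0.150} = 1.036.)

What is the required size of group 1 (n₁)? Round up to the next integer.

n₁ = (z_{α/2} + z_β)² · (σ₁² + σ₂²/r) / δ²
   = (1.645 + 1.036)² · (18² + 22²/3) / 5.4²
   = 7.1878 · (324 + 161.3333) / 29.16
   = 7.1878 · 485.3333 / 29.16
   = 119.63
Round up → n₁ = 120; n₂ = r·n₁ = 3 × 120 = 360.

n₁ = 120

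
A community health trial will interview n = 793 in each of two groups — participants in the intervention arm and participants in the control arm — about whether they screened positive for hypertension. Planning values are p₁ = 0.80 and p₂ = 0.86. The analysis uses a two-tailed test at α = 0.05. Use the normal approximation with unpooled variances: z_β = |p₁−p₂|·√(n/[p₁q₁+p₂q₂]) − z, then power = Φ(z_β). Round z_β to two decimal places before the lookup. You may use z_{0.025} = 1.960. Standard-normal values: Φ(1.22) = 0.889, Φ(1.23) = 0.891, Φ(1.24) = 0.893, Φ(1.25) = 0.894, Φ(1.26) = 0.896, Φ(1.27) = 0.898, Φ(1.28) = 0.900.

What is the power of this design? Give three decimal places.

Power ≈ 0.891

z_β = |p₁−p₂|·√(n/[p₁q₁+p₂q₂]) − z_{α/2}
    = 0.06 · √(793/0.2804) − 1.960
    = 0.06 · 53.1799 − 1.960
    = 3.1908 − 1.960 = 1.2308 → 1.23
Power = Φ(1.23) = 0.891.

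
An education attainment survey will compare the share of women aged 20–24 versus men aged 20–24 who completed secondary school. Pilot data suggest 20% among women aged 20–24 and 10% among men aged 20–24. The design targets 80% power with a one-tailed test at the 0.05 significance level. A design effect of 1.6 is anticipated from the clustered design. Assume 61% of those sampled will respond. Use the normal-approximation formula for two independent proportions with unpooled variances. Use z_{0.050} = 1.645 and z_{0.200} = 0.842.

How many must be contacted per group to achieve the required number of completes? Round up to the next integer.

n = 406 per group

n = (z_α + z_β)² · [p₁(1−p₁) + p₂(1−p₂)] / (p₁ − p₂)²
  = (1.645 + 0.842)² · (0.20·0.80 + 0.10·0.90) / (0.10)²
  = (2.487)² · (0.1600 + 0.0900) / 0.0100
  = 6.1852 · 0.2500 / 0.0100
  = 154.63
Design effect: 1.6 × 154.63 = 247.41.
Adjust for 61% response: 247.41 / 0.61 = 405.58.
Round up → n = 406 per group.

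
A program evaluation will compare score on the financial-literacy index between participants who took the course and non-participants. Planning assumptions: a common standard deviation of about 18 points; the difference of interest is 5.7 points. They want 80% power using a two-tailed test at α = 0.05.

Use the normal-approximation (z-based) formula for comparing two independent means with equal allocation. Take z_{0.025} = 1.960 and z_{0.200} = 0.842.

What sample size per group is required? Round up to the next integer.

n = (z_{α/2} + z_β)² · (σ₁² + σ₂²) / δ²
  = (1.960 + 0.842)² · (2·18² = 648) / 5.7²
  = 7.8512 · 648 / 32.49
  = 156.59
Round up → n = 157 per group.

n = 157 per group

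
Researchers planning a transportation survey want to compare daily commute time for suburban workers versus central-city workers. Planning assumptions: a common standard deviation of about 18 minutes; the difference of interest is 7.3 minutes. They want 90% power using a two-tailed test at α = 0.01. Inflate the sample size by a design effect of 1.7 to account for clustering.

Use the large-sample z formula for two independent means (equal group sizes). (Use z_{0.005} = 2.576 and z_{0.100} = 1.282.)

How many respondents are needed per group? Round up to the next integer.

n = 308 per group

n = (z_{α/2} + z_β)² · (σ₁² + σ₂²) / δ²
  = (2.576 + 1.282)² · (2·18² = 648) / 7.3²
  = 14.8842 · 648 / 53.29
  = 180.99
Design effect: 1.7 × 180.99 = 307.68.
Round up → n = 308 per group.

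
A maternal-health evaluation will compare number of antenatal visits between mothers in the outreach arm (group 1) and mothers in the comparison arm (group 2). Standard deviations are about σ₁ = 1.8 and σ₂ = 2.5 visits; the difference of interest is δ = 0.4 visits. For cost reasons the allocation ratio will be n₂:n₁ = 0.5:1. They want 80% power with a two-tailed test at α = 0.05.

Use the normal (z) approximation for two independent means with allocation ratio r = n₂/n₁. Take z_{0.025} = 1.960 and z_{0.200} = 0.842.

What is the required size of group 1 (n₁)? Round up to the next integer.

n₁ = 773

n₁ = (z_{α/2} + z_β)² · (σ₁² + σ₂²/r) / δ²
   = (1.960 + 0.842)² · (1.8² + 2.5²/0.5) / 0.4²
   = 7.8512 · (3.24 + 12.5) / 0.16
   = 7.8512 · 15.74 / 0.16
   = 772.36
Round up → n₁ = 773; n₂ = r·n₁ = 0.5 × 773 = 387.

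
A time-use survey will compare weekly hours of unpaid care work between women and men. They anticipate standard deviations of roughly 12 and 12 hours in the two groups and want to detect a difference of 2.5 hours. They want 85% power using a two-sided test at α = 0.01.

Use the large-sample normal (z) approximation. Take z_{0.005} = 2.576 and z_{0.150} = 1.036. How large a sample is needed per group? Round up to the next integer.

n = 602 per group

n = (z_{α/2} + z_β)² · (σ₁² + σ₂²) / δ²
  = (2.576 + 1.036)² · (12² + 12² = 288) / 2.5²
  = 13.0465 · 288 / 6.25
  = 601.18
Round up → n = 602 per group.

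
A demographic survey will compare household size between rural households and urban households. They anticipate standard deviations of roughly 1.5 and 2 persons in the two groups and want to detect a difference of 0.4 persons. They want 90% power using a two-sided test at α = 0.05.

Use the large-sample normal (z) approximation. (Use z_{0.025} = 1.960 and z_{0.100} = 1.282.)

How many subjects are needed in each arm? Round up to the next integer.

n = 411 per group

n = (z_{α/2} + z_β)² · (σ₁² + σ₂²) / δ²
  = (1.960 + 1.282)² · (1.5² + 2² = 6.25) / 0.4²
  = 10.5106 · 6.25 / 0.16
  = 410.57
Round up → n = 411 per group.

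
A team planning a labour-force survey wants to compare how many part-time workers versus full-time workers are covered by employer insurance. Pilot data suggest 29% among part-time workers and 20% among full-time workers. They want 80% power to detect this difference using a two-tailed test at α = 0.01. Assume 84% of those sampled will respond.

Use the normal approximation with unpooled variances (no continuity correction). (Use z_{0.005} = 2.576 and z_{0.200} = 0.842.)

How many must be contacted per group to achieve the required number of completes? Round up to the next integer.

n = 629 per group

n = (z_{α/2} + z_β)² · [p₁(1−p₁) + p₂(1−p₂)] / (p₁ − p₂)²
  = (2.576 + 0.842)² · (0.29·0.71 + 0.20·0.80) / (0.09)²
  = (3.418)² · (0.2059 + 0.1600) / 0.0081
  = 11.6827 · 0.3659 / 0.0081
  = 527.74
Adjust for 84% response: 527.74 / 0.84 = 628.26.
Round up → n = 629 per group.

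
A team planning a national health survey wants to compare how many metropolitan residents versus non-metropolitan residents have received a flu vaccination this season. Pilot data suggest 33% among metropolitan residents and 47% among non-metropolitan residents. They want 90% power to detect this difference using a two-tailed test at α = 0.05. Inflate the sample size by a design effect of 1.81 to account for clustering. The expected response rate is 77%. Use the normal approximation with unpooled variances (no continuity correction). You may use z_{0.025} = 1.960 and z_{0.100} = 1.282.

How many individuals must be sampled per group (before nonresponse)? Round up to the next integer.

n = 593 per group

n = (z_{α/2} + z_β)² · [p₁(1−p₁) + p₂(1−p₂)] / (p₁ − p₂)²
  = (1.960 + 1.282)² · (0.33·0.67 + 0.47·0.53) / (-0.14)²
  = (3.242)² · (0.2211 + 0.2491) / 0.0196
  = 10.5106 · 0.4702 / 0.0196
  = 252.15
Design effect: 1.81 × 252.15 = 456.38.
Adjust for 77% response: 456.38 / 0.77 = 592.71.
Round up → n = 593 per group.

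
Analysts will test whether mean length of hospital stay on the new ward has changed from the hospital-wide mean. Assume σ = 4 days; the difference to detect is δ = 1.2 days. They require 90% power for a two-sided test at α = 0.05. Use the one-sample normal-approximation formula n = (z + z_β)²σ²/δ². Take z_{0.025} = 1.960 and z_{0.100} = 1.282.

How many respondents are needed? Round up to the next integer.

n = (z_{α/2} + z_β)² · σ² / δ²
  = (1.960 + 1.282)² · 4² / 1.2²
  = 10.5106 · 16 / 1.44
  = 116.78
Round up → n = 117.

n = 117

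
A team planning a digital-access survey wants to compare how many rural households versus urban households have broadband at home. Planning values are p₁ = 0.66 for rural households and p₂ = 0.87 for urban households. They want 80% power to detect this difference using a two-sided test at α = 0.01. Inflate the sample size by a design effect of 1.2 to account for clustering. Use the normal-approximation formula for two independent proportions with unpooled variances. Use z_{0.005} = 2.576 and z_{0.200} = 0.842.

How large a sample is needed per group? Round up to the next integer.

n = (z_{α/2} + z_β)² · [p₁(1−p₁) + p₂(1−p₂)] / (p₁ − p₂)²
  = (2.576 + 0.842)² · (0.66·0.34 + 0.87·0.13) / (-0.21)²
  = (3.418)² · (0.2244 + 0.1131) / 0.0441
  = 11.6827 · 0.3375 / 0.0441
  = 89.41
Design effect: 1.2 × 89.41 = 107.29.
Round up → n = 108 per group.

n = 108 per group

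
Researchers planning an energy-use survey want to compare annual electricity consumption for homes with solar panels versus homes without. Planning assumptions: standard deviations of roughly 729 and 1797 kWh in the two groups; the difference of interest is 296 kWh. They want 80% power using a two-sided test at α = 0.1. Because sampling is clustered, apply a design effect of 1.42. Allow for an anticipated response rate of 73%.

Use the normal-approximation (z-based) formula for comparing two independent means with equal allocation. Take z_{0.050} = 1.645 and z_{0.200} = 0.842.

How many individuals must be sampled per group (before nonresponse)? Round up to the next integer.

n = 517 per group

n = (z_{α/2} + z_β)² · (σ₁² + σ₂²) / δ²
  = (1.645 + 0.842)² · (729² + 1797² = 3760650) / 296²
  = 6.1852 · 3760650 / 87616
  = 265.48
Design effect: 1.42 × 265.48 = 376.98.
Adjust for 73% response: 376.98 / 0.73 = 516.41.
Round up → n = 517 per group.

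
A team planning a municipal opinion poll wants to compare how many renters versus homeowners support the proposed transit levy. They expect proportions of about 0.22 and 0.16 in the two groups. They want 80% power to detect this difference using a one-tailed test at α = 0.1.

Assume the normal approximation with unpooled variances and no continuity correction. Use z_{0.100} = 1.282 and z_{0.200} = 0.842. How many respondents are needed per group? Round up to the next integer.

n = 384 per group

n = (z_α + z_β)² · [p₁(1−p₁) + p₂(1−p₂)] / (p₁ − p₂)²
  = (1.282 + 0.842)² · (0.22·0.78 + 0.16·0.84) / (0.06)²
  = (2.124)² · (0.1716 + 0.1344) / 0.0036
  = 4.5114 · 0.3060 / 0.0036
  = 383.47
Round up → n = 384 per group.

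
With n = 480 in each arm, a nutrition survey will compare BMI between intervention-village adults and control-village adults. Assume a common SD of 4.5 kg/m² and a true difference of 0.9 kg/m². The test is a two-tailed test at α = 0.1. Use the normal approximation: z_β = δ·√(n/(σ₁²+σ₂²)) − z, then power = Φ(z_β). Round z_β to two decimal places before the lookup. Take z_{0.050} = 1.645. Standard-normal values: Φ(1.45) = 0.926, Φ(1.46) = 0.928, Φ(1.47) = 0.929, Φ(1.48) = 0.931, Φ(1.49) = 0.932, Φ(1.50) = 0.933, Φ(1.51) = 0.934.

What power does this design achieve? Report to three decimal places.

Power ≈ 0.926

z_β = δ·√(n/(σ₁²+σ₂²)) − z_{α/2}
    = 0.9 · √(480/40.5) − 1.645
    = 0.9 · 3.44265 − 1.645
    = 3.0984 − 1.645 = 1.4534 → 1.45
Power = Φ(1.45) = 0.926.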